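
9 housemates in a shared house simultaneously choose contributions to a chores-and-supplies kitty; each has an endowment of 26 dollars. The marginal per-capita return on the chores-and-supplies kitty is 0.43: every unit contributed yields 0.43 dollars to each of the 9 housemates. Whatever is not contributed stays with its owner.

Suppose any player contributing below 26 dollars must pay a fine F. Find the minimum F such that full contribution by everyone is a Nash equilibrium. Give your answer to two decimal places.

Given the others contribute fully, the best deviation is to contribute 0 (any partial contribution still incurs the fine and gives up units whose private return 0.43 is below 1).
Deviating from 26 to 0 saves 26 dollars but forfeits the deviator's share of the drop in the chores-and-supplies kitty: 0.43 × 26 = 11.18.
So the deviation gain is 26 − 11.18 = 14.82, and the fine must be at least 14.82 dollars to wipe it out.

14.82 dollars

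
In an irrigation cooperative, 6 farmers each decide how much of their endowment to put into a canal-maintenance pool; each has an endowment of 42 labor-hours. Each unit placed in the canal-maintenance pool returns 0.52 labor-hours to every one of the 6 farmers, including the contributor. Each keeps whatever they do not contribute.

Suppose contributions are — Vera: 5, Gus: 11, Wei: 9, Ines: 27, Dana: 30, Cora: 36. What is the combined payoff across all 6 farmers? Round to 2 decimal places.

Total contributed: 5 + 11 + 9 + 27 + 30 + 36 = 118; total kept: 6 × 42 − 118 = 134.
The canal-maintenance pool pays out 0.52 × 6 × 118 = 368.16 in aggregate.
Group total = 134 + 368.16 = 502.16.

502.16 labor-hours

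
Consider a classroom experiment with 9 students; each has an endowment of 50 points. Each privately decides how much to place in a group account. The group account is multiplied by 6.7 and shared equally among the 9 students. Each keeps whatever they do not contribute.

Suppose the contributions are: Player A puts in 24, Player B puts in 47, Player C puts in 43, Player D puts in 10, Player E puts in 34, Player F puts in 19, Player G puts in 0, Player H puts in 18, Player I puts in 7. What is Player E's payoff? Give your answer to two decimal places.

Total contributed: 24 + 47 + 43 + 10 + 34 + 19 + 0 + 18 + 7 = 202.
Each receives 6.7 × 202 / 9 = 150.38 from the group account.
Player E keeps 50 − 34 = 16, so Player E's payoff is 16 + 150.38 = 166.38.

166.38 points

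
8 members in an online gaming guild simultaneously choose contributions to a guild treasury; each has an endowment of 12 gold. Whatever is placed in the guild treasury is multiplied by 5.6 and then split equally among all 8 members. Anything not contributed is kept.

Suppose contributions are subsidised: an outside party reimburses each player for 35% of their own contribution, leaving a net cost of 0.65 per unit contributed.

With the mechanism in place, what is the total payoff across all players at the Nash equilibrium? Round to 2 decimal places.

571.20 gold

With the mechanism, a contributed unit returns (5.6/8) / 0.65 = 1.0769 per unit of net cost to the contributor — now above 1 — so contributing fully is weakly dominant for every player.
So the Nash equilibrium is full contribution by all 8; the group earns 8 × (12 × 0.35 + 5.6 × 12) = 571.20.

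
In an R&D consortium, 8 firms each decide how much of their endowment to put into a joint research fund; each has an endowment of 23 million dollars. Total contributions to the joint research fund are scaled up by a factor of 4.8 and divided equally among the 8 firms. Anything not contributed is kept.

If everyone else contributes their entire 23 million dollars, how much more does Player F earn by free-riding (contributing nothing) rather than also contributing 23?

Switching from a contribution of 23 to 0 lets Player F keep an extra 23 million dollars, but lowers the joint research fund by 23, which costs Player F their own share of that drop: 4.8/8 × 23 = 13.80.
Net gain = 23 − 13.80 = 9.20. The private return per contributed unit (0.6000) is below 1, so free-riding is indeed the best response regardless of what the others do.

9.20 million dollars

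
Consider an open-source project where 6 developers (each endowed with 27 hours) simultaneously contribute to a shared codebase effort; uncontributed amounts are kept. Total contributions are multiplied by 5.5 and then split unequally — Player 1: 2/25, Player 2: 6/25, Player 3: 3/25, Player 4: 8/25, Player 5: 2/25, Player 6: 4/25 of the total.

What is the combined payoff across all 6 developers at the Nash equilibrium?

405.00 hours

A player with share s gets back 5.5·s per unit contributed, so full contribution is dominant for anyone with s > 1/5.5 = 0.1818 and zero contribution is dominant for anyone below.
Player 2 and Player 4 clear that bar, contributing 27 each; the remaining 4 contribute 0. Total contributed: 54.
The shared codebase effort pays out 5.5 × 54 = 297.00 in total (split across the unequal shares, but the aggregate is all that matters for the group sum).
The 4 free-riders keep 27 each, adding 108. Group total = 108 + 297.00 = 405.00.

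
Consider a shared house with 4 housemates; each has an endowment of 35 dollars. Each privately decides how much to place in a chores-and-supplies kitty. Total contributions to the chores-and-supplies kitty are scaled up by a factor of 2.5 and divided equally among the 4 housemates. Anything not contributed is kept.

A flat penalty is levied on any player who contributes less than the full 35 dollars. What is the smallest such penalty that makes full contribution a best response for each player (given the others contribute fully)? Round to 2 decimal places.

13.13 dollars

Given the others contribute fully, the best deviation is to contribute 0 (any partial contribution still incurs the fine and gives up units whose private return 0.6250 is below 1).
Deviating from 35 to 0 saves 35 dollars but forfeits the deviator's share of the drop in the chores-and-supplies kitty: 2.5/4 × 35 = 21.87.
So the deviation gain is 35 − 21.87 = 13.13, and the fine must be at least 13.13 dollars to wipe it out.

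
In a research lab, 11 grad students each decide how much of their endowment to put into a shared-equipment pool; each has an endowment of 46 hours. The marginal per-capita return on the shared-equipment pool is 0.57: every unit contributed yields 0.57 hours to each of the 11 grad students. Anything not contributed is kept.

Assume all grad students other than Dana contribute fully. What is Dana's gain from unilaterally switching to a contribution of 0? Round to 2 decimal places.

19.78 hours

Switching from a contribution of 46 to 0 lets Dana keep an extra 46 hours, but lowers the shared-equipment pool by 46, which costs Dana their own share of that drop: 0.57 × 46 = 26.22.
Net gain = 46 − 26.22 = 19.78. The private return per contributed unit (0.57) is below 1, so free-riding is indeed the best response regardless of what the others do.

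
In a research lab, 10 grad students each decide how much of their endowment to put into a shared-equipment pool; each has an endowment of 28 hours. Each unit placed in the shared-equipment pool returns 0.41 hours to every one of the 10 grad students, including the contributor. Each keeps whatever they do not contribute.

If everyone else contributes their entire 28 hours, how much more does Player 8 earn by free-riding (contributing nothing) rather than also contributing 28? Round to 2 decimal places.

16.52 hours

Switching from a contribution of 28 to 0 lets Player 8 keep an extra 28 hours, but lowers the shared-equipment pool by 28, which costs Player 8 their own share of that drop: 0.41 × 28 = 11.48.
Net gain = 28 − 11.48 = 16.52. The private return per contributed unit (0.41) is below 1, so free-riding is indeed the best response regardless of what the others do.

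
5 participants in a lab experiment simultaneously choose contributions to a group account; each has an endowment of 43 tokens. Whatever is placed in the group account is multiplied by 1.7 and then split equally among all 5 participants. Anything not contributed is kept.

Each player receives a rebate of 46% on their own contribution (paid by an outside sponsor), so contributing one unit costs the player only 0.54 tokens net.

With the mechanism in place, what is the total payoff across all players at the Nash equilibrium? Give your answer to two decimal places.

The effective private return is (1.7/5) / 0.54 = 0.6296, which is still under 1, so the mechanism doesn't change anyone's dominant strategy: zero contribution.
At the Nash equilibrium no one contributes; group total payoff = 5 × 43 = 215.

215.00 tokens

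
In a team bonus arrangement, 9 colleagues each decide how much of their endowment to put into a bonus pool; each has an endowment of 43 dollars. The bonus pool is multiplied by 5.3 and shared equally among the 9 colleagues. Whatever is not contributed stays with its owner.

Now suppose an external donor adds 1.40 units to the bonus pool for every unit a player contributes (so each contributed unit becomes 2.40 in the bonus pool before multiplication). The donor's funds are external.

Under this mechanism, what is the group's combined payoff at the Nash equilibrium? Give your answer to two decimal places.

4922.64 dollars

With the mechanism, a contributed unit returns 5.3 × 2.40 / 9 = 1.4133 per unit of net cost to the contributor — now above 1 — so contributing fully is weakly dominant for every player.
At the Nash equilibrium everyone contributes 43. Group total payoff = 5.3 × 2.40 × 387 = 4922.64.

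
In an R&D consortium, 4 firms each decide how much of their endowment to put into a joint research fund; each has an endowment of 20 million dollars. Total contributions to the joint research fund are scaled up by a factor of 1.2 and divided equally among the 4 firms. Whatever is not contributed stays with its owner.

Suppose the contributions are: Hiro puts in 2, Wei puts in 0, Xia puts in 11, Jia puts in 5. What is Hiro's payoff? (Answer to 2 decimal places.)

Total contributed: 2 + 0 + 11 + 5 = 18.
Each receives 1.2 × 18 / 4 = 5.40 from the joint research fund.
Hiro keeps 20 − 2 = 18, so Hiro's payoff is 18 + 5.40 = 23.40.

23.40 million dollars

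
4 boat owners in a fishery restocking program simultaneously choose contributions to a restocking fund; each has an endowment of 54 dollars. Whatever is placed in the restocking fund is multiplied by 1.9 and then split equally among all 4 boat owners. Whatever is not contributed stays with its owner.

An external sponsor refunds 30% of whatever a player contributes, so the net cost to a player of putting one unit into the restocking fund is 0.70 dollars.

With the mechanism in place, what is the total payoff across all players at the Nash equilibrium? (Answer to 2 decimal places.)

216.00 dollars

Even with the mechanism, each unit contributed returns only (1.9/4) / 0.70 = 0.6786 per unit of net cost, so contributing nothing is still dominant.
Everyone keeps their endowment and the group total is 4 × 54 = 216.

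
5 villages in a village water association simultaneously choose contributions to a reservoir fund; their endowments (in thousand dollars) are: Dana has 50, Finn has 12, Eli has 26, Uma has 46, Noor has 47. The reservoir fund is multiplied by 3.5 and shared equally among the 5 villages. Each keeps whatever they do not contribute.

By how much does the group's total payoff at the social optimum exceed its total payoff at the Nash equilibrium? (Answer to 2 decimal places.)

The private return per contributed unit is 3.5/5 = 0.7000 < 1 for every player regardless of endowment, so the Nash equilibrium is zero contribution and the group total is Σ E_j = 50 + 12 + 26 + 46 + 47 = 181.
Each contributed unit returns 3.500 to the group, so the social optimum is full contribution by everyone: group total = 3.500 × 181 = 633.50.
Efficiency loss = (3.500 − 1) × 181 = 452.50.

452.50 thousand dollars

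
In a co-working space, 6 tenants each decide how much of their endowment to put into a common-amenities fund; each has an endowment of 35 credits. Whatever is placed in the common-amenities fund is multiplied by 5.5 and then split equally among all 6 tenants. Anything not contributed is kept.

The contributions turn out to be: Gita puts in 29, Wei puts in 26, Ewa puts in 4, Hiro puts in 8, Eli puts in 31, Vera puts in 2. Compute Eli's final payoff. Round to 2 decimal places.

Total contributed: 29 + 26 + 4 + 8 + 31 + 2 = 100.
Each receives 5.5 × 100 / 6 = 91.67 from the common-amenities fund.
Eli keeps 35 − 31 = 4, so Eli's payoff is 4 + 91.67 = 95.67.

95.67 credits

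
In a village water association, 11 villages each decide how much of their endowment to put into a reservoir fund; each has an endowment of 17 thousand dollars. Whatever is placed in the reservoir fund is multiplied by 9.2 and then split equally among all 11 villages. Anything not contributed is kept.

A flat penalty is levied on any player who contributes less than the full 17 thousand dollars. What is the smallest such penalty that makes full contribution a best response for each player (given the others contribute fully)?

Given the others contribute fully, the best deviation is to contribute 0 (any partial contribution still incurs the fine and gives up units whose private return 0.8364 is below 1).
Deviating from 17 to 0 saves 17 thousand dollars but forfeits the deviator's share of the drop in the reservoir fund: 9.2/11 × 17 = 14.22.
So the deviation gain is 17 − 14.22 = 2.78, and the fine must be at least 2.78 thousand dollars to wipe it out.

2.78 thousand dollars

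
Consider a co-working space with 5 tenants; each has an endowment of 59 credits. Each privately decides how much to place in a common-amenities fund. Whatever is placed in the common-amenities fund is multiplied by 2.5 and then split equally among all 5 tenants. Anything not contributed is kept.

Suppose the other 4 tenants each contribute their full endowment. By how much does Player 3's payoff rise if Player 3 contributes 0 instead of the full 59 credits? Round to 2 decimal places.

Switching from a contribution of 59 to 0 lets Player 3 keep an extra 59 credits, but lowers the common-amenities fund by 59, which costs Player 3 their own share of that drop: 2.5/5 × 59 = 29.50.
Net gain = 59 − 29.50 = 29.50. The private return per contributed unit (0.5000) is below 1, so free-riding is indeed the best response regardless of what the others do.

29.50 credits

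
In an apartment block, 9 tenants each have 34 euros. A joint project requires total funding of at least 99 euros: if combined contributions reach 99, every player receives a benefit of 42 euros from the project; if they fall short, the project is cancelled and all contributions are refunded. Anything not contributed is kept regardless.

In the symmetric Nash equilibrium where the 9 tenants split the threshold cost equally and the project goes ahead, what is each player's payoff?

65 euros

Equal share of the threshold: 99/9 = 11.
At this profile no one gains by cutting their contribution: any cut drops the total below 99, the project is cancelled, contributions are refunded, and the deviator ends with 34, which is less than 34 − 11 + 42 = 65. Contributing more than 11 just wastes the excess. So contributing exactly 11 is a best response.
Each player's payoff: 34 − 11 + 42 = 65.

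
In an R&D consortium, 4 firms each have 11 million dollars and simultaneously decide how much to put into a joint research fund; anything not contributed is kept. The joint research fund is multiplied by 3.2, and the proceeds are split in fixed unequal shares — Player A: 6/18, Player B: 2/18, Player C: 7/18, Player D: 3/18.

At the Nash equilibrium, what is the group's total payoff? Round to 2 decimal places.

For player j, contributing a unit is worthwhile iff 3.2 × (j's share) ≥ 1, i.e. iff j's share is at least 0.3125.
Player A and Player C clear that bar, contributing 11 each; the remaining 2 contribute 0. Total contributed: 22.
The joint research fund pays out 3.2 × 22 = 70.40 in total (split across the unequal shares, but the aggregate is all that matters for the group sum).
The 2 free-riders keep 11 each, adding 22. Group total = 22 + 70.40 = 92.40.

92.40 million dollars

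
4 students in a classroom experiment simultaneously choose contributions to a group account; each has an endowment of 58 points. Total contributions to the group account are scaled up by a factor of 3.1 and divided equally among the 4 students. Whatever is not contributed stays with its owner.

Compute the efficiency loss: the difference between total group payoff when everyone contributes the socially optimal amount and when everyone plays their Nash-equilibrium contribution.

487.20 points

Each contributed unit returns 3.1/4 = 0.7750 to its contributor — below 1 — so contributing 0 is dominant for every player. At the Nash equilibrium everyone keeps their 58, and the group total is 4 × 58 = 232.
Each contributed unit returns 3.100 to the group as a whole (0.7750 to each of 4 players), which exceeds 1, so the social optimum is full contribution: group total = 3.100 × 232 = 719.20.
Efficiency loss = 719.20 − 232 = 487.20.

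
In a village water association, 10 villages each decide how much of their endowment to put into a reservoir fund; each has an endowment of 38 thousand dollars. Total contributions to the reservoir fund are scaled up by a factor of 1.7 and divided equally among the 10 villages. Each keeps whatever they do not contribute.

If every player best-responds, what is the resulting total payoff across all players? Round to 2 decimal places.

380.00 thousand dollars

Each contributed unit returns 1.7/10 = 0.1700 to its contributor — below 1 — so contributing 0 is dominant for every player. At the Nash equilibrium everyone keeps their 38, and the group total is 10 × 38 = 380.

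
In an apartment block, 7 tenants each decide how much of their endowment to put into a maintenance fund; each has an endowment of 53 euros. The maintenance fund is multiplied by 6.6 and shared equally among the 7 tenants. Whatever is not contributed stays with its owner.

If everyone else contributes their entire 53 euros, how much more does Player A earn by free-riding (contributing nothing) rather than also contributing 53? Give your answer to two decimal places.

3.03 euros

Switching from a contribution of 53 to 0 lets Player A keep an extra 53 euros, but lowers the maintenance fund by 53, which costs Player A their own share of that drop: 6.6/7 × 53 = 49.97.
Net gain = 53 − 49.97 = 3.03. The private return per contributed unit (0.9429) is below 1, so free-riding is indeed the best response regardless of what the others do.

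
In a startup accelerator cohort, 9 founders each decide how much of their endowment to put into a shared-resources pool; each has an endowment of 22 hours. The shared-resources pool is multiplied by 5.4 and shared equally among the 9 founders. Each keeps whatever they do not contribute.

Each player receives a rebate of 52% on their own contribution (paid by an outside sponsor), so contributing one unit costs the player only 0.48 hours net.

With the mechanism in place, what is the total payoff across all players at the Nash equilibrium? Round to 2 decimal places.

1172.16 hours

Under the mechanism each unit contributed yields (5.4/9) / 0.48 = 1.2500 back to its contributor per unit of net cost, which exceeds 1, making full contribution the dominant choice for everyone.
At the Nash equilibrium everyone contributes 22. Group total payoff = 9 × (22 × 0.52 + 5.4 × 22) = 1172.16.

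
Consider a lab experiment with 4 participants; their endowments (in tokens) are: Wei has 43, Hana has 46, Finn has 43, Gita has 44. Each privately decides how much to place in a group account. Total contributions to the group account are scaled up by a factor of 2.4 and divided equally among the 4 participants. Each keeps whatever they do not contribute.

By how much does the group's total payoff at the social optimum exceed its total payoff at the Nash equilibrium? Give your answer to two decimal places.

The private return per contributed unit is 2.4/4 = 0.6000 < 1 for every player regardless of endowment, so the Nash equilibrium is zero contribution and the group total is Σ E_j = 43 + 46 + 43 + 44 = 176.
Each contributed unit returns 2.400 to the group, so the social optimum is full contribution by everyone: group total = 2.400 × 176 = 422.40.
Efficiency loss = (2.400 − 1) × 176 = 246.40.

246.40 tokens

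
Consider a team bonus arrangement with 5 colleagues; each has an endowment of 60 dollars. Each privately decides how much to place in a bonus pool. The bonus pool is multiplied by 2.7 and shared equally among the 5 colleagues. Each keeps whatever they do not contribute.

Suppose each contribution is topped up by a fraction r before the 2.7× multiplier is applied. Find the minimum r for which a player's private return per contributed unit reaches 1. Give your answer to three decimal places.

With matching at rate r, one contributed unit becomes (1 + r) in the bonus pool and returns 2.7 × (1 + r) / 5 to the contributor.
Setting this equal to 1: 1 + r = 5/2.7 = 1.8519.
So the minimum matching rate is r = 1.8519 − 1 = 0.852.

0.852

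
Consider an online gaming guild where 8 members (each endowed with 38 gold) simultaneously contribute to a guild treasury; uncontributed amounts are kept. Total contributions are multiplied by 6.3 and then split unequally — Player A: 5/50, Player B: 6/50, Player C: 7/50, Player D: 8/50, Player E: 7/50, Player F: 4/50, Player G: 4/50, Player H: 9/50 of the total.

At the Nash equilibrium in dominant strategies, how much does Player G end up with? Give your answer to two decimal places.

76.30 gold

A player with share s gets back 6.3·s per unit contributed, so full contribution is dominant for anyone with s > 1/6.3 = 0.1587 and zero contribution is dominant for anyone below.
Player D and Player H clear that bar, contributing 38 each; the remaining 6 contribute 0. Total contributed: 76.
Player G keeps 38 and receives 6.3 × 76 × 4/50 = 38.30 from the guild treasury, for a payoff of 76.30.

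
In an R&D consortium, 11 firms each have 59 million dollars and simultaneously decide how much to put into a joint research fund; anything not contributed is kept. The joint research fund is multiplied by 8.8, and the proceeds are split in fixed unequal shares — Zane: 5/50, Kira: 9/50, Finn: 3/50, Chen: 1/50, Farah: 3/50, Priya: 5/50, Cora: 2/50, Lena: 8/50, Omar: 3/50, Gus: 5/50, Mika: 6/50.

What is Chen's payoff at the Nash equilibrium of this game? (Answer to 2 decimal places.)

Each unit j contributes comes back to j as 8.8 × (j's share), so j prefers to contribute only if that share exceeds 1/8.8 = 0.1136; otherwise keeping the unit dominates.
Kira, Lena and Mika are above the threshold, contributing 59 each; the remaining 8 contribute 0. Total contributed: 177.
Chen keeps 59 and receives 8.8 × 177 × 1/50 = 31.15 from the joint research fund, for a payoff of 90.15.

90.15 million dollars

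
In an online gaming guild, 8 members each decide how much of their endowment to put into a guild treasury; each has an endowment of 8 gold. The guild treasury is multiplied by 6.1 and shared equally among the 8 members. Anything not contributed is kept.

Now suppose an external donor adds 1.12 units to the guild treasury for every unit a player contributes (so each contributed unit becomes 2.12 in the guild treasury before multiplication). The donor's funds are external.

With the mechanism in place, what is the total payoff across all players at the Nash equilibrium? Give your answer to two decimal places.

827.65 gold

The effective private return per unit is now 6.1 × 2.12 / 8 = 1.6165 > 1, so every player's dominant strategy flips to full contribution.
So the Nash equilibrium is full contribution by all 8; the group earns 6.1 × 2.12 × 64 = 827.65.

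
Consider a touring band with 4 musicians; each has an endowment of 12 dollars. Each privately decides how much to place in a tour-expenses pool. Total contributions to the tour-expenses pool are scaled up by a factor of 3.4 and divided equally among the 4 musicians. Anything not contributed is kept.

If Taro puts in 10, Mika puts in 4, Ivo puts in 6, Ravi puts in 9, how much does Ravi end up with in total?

27.65 dollars

Total contributed: 10 + 4 + 6 + 9 = 29.
Each receives 3.4 × 29 / 4 = 24.65 from the tour-expenses pool.
Ravi keeps 12 − 9 = 3, so Ravi's payoff is 3 + 24.65 = 27.65.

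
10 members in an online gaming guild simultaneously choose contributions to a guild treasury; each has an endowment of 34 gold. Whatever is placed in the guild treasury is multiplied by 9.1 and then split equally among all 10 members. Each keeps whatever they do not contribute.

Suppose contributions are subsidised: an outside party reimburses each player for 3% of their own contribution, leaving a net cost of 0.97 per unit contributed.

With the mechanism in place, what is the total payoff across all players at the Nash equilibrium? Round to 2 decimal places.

Even with the mechanism, each unit contributed returns only (9.1/10) / 0.97 = 0.9381 per unit of net cost, so contributing nothing is still dominant.
Everyone keeps their endowment and the group total is 10 × 34 = 340.

340.00 gold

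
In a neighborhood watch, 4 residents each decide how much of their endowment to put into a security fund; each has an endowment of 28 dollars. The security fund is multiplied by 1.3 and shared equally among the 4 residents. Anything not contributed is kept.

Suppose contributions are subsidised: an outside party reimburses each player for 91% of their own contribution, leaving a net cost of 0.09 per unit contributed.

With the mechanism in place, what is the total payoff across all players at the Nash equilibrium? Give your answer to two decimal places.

The effective private return per unit is now (1.3/4) / 0.09 = 3.6111 > 1, so every player's dominant strategy flips to full contribution.
So the Nash equilibrium is full contribution by all 4; the group earns 4 × (28 × 0.91 + 1.3 × 28) = 247.52.

247.52 dollars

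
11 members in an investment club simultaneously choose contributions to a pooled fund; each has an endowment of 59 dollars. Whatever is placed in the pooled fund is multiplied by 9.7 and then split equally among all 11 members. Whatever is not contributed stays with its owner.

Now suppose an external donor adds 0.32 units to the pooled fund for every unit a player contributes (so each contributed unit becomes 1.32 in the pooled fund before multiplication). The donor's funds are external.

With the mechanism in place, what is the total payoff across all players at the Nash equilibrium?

8309.80 dollars

With the mechanism, a contributed unit returns 9.7 × 1.32 / 11 = 1.1640 per unit of net cost to the contributor — now above 1 — so contributing fully is weakly dominant for every player.
At the Nash equilibrium everyone contributes 59. Group total payoff = 9.7 × 1.32 × 649 = 8309.80.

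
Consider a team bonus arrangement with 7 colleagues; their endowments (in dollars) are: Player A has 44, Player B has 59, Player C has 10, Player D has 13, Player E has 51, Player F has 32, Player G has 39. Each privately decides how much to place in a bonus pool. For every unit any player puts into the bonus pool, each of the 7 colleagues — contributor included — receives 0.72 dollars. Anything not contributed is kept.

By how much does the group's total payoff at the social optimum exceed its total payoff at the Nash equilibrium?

The private return per contributed unit is 0.72 < 1 for everyone, so the Nash equilibrium is zero contribution and the group total is Σ E_j = 44 + 59 + 10 + 13 + 51 + 32 + 39 = 248.
Each contributed unit returns 5.040 to the group, so the social optimum is full contribution by everyone: group total = 5.040 × 248 = 1249.92.
Efficiency loss = (5.040 − 1) × 248 = 1001.92.

1001.92 dollars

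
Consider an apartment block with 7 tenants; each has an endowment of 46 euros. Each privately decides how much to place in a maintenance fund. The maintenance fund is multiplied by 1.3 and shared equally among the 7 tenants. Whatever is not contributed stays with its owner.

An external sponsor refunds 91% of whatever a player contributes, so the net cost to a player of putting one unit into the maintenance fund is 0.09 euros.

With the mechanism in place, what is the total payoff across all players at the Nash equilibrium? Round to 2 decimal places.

Under the mechanism each unit contributed yields (1.3/7) / 0.09 = 2.0635 back to its contributor per unit of net cost, which exceeds 1, making full contribution the dominant choice for everyone.
At the Nash equilibrium everyone contributes 46. Group total payoff = 7 × (46 × 0.91 + 1.3 × 46) = 711.62.

711.62 euros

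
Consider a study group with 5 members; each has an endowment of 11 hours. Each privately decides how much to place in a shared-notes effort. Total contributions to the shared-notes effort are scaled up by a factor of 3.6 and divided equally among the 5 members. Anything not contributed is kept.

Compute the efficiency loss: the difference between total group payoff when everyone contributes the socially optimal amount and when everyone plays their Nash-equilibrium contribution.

143.00 hours

Each contributed unit returns 3.6/5 = 0.7200 to its contributor — below 1 — so contributing 0 is dominant for every player. At the Nash equilibrium everyone keeps their 11, and the group total is 5 × 11 = 55.
Each contributed unit returns 3.600 to the group as a whole (0.7200 to each of 5 players), which exceeds 1, so the social optimum is full contribution: group total = 3.600 × 55 = 198.00.
Efficiency loss = 198.00 − 55 = 143.00.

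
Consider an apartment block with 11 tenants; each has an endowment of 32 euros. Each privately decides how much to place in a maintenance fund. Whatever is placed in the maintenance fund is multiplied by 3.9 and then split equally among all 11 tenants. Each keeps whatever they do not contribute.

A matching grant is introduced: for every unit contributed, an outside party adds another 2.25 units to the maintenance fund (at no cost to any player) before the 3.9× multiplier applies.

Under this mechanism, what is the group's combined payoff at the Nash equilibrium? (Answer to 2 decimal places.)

The effective private return per unit is now 3.9 × 3.25 / 11 = 1.1523 > 1, so every player's dominant strategy flips to full contribution.
At the Nash equilibrium everyone contributes 32. Group total payoff = 3.9 × 3.25 × 352 = 4461.60.

4461.60 euros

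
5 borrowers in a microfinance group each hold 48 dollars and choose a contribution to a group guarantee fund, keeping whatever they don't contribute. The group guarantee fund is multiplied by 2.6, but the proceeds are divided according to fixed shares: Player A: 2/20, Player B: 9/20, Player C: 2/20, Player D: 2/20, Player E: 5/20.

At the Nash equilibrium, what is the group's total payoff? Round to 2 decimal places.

Each unit j contributes comes back to j as 2.6 × (j's share), so j prefers to contribute only if that share exceeds 1/2.6 = 0.3846; otherwise keeping the unit dominates.
Player B alone (share 9/20) is above the threshold, contributing 48; the remaining 4 contribute 0. Total contributed: 48.
The group guarantee fund pays out 2.6 × 48 = 124.80 in total (split across the unequal shares, but the aggregate is all that matters for the group sum).
The 4 free-riders keep 48 each, adding 192. Group total = 192 + 124.80 = 316.80.

316.80 dollars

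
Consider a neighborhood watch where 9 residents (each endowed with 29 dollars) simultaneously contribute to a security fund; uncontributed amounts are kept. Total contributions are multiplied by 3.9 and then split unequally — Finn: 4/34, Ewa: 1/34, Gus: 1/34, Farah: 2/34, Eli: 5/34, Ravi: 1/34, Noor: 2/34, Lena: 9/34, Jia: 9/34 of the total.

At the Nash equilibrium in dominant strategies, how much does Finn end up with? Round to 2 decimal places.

55.61 dollars

For player j, contributing a unit is worthwhile iff 3.9 × (j's share) ≥ 1, i.e. iff j's share is at least 0.2564.
Lena and Jia are above the threshold, contributing 29 each; the remaining 7 contribute 0. Total contributed: 58.
Finn keeps 29 and receives 3.9 × 58 × 4/34 = 26.61 from the security fund, for a payoff of 55.61.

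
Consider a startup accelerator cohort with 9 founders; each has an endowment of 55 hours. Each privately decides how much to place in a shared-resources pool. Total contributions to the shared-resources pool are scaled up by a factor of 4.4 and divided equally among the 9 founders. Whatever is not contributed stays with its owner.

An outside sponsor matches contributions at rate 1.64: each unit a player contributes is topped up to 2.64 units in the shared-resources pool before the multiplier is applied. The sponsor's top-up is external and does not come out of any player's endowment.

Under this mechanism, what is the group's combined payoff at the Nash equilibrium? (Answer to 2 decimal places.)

The effective private return per unit is now 4.4 × 2.64 / 9 = 1.2907 > 1, so every player's dominant strategy flips to full contribution.
At the Nash equilibrium everyone contributes 55. Group total payoff = 4.4 × 2.64 × 495 = 5749.92.

5749.92 hours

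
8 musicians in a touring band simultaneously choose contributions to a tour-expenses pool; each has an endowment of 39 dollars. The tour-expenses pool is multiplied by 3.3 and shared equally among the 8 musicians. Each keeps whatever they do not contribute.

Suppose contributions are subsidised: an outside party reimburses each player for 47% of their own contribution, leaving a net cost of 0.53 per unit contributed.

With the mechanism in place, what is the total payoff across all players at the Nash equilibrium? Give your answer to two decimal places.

Even with the mechanism, each unit contributed returns only (3.3/8) / 0.53 = 0.7783 per unit of net cost, so contributing nothing is still dominant.
Everyone keeps their endowment and the group total is 8 × 39 = 312.

312.00 dollars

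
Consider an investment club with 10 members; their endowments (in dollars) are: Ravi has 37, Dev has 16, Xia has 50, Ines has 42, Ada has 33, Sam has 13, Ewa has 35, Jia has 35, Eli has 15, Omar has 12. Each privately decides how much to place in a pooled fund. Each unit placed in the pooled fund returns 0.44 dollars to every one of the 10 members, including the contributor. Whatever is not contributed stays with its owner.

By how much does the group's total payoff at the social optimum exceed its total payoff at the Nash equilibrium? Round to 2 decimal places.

The private return per contributed unit is 0.44 < 1 for everyone, so the Nash equilibrium is zero contribution and the group total is Σ E_j = 37 + 16 + 50 + 42 + 33 + 13 + 35 + 35 + 15 + 12 = 288.
Each contributed unit returns 4.400 to the group, so the social optimum is full contribution by everyone: group total = 4.400 × 288 = 1267.20.
Efficiency loss = (4.400 − 1) × 288 = 979.20.

979.20 dollars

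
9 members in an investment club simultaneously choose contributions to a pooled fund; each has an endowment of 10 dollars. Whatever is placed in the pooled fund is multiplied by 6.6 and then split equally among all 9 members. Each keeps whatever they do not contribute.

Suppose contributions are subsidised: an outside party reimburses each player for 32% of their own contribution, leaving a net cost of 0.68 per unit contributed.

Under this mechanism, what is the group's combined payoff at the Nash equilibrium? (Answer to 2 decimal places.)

The effective private return per unit is now (6.6/9) / 0.68 = 1.0784 > 1, so every player's dominant strategy flips to full contribution.
So the Nash equilibrium is full contribution by all 9; the group earns 9 × (10 × 0.32 + 6.6 × 10) = 622.80.

622.80 dollars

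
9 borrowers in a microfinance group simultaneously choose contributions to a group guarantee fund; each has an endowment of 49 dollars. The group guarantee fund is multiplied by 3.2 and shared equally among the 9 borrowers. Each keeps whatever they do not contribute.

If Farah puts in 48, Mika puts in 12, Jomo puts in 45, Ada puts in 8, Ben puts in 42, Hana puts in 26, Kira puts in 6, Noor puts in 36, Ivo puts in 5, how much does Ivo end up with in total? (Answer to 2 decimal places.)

125.07 dollars

Total contributed: 48 + 12 + 45 + 8 + 42 + 26 + 6 + 36 + 5 = 228.
Each receives 3.2 × 228 / 9 = 81.07 from the group guarantee fund.
Ivo keeps 49 − 5 = 44, so Ivo's payoff is 44 + 81.07 = 125.07.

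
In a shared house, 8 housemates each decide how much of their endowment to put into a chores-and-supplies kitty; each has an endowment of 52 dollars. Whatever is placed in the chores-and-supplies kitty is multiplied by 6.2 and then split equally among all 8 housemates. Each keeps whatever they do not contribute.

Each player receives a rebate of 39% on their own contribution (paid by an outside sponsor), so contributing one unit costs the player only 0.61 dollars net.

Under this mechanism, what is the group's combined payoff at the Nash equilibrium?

The effective private return per unit is now (6.2/8) / 0.61 = 1.2705 > 1, so every player's dominant strategy flips to full contribution.
So the Nash equilibrium is full contribution by all 8; the group earns 8 × (52 × 0.39 + 6.2 × 52) = 2741.44.

2741.44 dollars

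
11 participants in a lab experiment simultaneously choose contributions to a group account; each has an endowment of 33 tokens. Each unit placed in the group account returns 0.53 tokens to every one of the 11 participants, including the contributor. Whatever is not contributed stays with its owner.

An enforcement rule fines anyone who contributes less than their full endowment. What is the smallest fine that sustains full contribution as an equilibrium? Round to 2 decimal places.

15.51 tokens

Given the others contribute fully, the best deviation is to contribute 0 (any partial contribution still incurs the fine and gives up units whose private return 0.53 is below 1).
Deviating from 33 to 0 saves 33 tokens but forfeits the deviator's share of the drop in the group account: 0.53 × 33 = 17.49.
So the deviation gain is 33 − 17.49 = 15.51, and the fine must be at least 15.51 tokens to wipe it out.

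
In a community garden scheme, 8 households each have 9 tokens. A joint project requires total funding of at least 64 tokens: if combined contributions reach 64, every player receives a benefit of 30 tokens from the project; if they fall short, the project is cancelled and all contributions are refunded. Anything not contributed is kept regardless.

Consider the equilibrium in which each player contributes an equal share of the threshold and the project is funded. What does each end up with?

31 tokens

Equal share of the threshold: 64/8 = 8.
At this profile no one gains by cutting their contribution: any cut drops the total below 64, the project is cancelled, contributions are refunded, and the deviator ends with 9, which is less than 9 − 8 + 30 = 31. Contributing more than 8 just wastes the excess. So contributing exactly 8 is a best response.
Each player's payoff: 9 − 8 + 30 = 31.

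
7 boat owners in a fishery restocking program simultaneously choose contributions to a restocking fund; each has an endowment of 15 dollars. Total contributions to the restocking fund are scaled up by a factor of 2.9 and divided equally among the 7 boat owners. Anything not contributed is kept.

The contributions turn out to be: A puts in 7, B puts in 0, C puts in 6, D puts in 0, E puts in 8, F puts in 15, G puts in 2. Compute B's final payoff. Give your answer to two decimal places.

Total contributed: 7 + 0 + 6 + 0 + 8 + 15 + 2 = 38.
Each receives 2.9 × 38 / 7 = 15.74 from the restocking fund.
B keeps 15 − 0 = 15, so B's payoff is 15 + 15.74 = 30.74.

30.74 dollars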